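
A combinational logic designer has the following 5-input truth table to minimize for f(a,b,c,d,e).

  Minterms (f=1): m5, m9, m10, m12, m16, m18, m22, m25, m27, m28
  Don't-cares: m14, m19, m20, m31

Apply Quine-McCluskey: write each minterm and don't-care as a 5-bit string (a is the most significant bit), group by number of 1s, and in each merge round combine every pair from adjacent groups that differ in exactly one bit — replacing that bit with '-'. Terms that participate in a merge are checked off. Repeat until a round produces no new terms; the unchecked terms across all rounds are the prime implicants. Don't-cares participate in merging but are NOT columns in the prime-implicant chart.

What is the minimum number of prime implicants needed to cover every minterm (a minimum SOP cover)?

size-2^0 implicants → 00101  01001(✓)  01010(✓)  01100(✓)  01110(✓)  10000(✓)  10010(✓)  10011(✓)  10100(✓)  10110(✓)  11001(✓)  11011(✓)  11100(✓)  11111(✓)
size-2^1 implicants → -1001  -1100  01-10  011-0  1-011  1-100  10-00(✓)  10-10(✓)  100-0(✓)  1001-  101-0(✓)  11-11  110-1
size-2^2 implicants → 10--0
Unchecked terms (primes): -1001, -1100, 00101, 01-10, 011-0, 1-011, 1-100, 10--0, 1001-, 11-11, 110-1
Minterm coverage:
  m5 ⊆ 00101 [E]
  m9 ⊆ -1001 [E]
  m10 ⊆ 01-10 [E]
  m12 ⊆ -1100,011-0
  m16 ⊆ 10--0 [E]
  m18 ⊆ 10--0,1001-
  m22 ⊆ 10--0 [E]
  m25 ⊆ -1001,110-1
  m27 ⊆ 1-011,11-11,110-1
  m28 ⊆ -1100,1-100
E = {-1001, 00101, 01-10, 10--0}
Petrick residual → -1100, 1-011
Cover = bc'd'e + bcd'e' + a'b'cd'e + a'bde' + ac'de + ab'e'  |cover|=6

6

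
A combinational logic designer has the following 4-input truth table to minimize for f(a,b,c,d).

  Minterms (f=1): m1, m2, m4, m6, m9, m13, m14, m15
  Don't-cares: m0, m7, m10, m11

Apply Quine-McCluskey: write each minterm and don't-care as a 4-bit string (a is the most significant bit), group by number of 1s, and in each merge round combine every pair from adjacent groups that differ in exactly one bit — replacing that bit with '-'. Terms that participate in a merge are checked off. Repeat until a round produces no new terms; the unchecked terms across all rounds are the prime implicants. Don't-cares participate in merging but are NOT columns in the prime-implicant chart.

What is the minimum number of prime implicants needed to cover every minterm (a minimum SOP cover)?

size-2^0 implicants → 0000(✓)  0001(✓)  0010(✓)  0100(✓)  0110(✓)  0111(✓)  1001(✓)  1010(✓)  1011(✓)  1101(✓)  1110(✓)  1111(✓)
size-2^1 implicants → -001  -010(✓)  -110(✓)  -111(✓)  0-00(✓)  0-10(✓)  00-0(✓)  000-  01-0(✓)  011-(✓)  1-01(✓)  1-10(✓)  1-11(✓)  10-1(✓)  101-(✓)  11-1(✓)  111-(✓)
size-2^2 implicants → --10  -11-  0--0  1--1  1-1-
Unchecked terms (primes): --10, -001, -11-, 0--0, 000-, 1--1, 1-1-
Minterm coverage:
  m1 ⊆ -001,000-
  m2 ⊆ --10,0--0
  m4 ⊆ 0--0 [E]
  m6 ⊆ --10,-11-,0--0
  m9 ⊆ -001,1--1
  m13 ⊆ 1--1 [E]
  m14 ⊆ --10,-11-,1-1-
  m15 ⊆ -11-,1--1,1-1-
E = {0--0, 1--1}
Petrick residual → --10, -001
Cover = cd' + b'c'd + a'd' + ad  |cover|=4

4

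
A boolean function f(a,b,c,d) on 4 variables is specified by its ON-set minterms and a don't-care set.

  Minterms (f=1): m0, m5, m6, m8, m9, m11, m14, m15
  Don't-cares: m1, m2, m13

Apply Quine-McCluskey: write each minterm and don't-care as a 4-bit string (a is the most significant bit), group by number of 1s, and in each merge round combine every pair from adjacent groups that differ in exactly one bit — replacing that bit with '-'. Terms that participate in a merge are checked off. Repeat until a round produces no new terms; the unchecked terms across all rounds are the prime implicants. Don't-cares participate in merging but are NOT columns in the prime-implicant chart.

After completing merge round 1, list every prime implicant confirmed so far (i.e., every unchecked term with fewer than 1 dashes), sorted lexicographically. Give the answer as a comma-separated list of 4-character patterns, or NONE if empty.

size-2^0 implicants → 0000(✓)  0001(✓)  0010(✓)  0101(✓)  0110(✓)  1000(✓)  1001(✓)  1011(✓)  1101(✓)  1110(✓)  1111(✓)
size-2^1 implicants → -000(✓)  -001(✓)  -101(✓)  -110  0-01(✓)  0-10  00-0  000-(✓)  1-01(✓)  1-11(✓)  10-1(✓)  100-(✓)  11-1(✓)  111-
size-2^2 implicants → --01  -00-  1--1
Unchecked terms (primes): --01, -00-, -110, 0-10, 00-0, 1--1, 111-

NONE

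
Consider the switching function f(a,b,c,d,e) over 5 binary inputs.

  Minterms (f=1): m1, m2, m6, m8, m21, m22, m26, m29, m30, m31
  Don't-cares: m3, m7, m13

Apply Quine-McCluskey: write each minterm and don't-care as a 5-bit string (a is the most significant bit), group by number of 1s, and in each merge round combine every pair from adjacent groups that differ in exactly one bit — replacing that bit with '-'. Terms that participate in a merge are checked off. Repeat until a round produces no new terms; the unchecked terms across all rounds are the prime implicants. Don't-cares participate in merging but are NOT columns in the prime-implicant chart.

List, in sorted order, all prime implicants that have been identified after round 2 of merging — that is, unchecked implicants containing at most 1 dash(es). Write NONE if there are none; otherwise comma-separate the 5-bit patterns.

[col 0] 00001*, 00010*, 00011*, 00110*, 00111*, 01000, 01101*, 10101*, 10110*, 11010*, 11101*, 11110*, 11111*
[col 1] -0110, -1101, 00-10*, 00-11*, 000-1, 0001-*, 0011-*, 1-101, 1-110, 11-10, 111-1, 1111-
[col 2] 00-1-
Prime implicants: -0110, -1101, 00-1-, 000-1, 01000, 1-101, 1-110, 11-10, 111-1, 1111-

-0110, -1101, 000-1, 01000, 1-101, 1-110, 11-10, 111-1, 1111-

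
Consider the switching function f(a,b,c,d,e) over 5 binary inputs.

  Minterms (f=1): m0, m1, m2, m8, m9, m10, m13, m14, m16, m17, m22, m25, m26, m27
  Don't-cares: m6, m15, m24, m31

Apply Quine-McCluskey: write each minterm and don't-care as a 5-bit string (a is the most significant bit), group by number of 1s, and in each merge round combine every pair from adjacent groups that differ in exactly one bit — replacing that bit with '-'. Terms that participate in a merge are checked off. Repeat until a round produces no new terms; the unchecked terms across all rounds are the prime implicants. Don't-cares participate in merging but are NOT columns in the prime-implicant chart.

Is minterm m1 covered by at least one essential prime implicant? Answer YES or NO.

YES

size-2^0 implicants → 00000(✓)  00001(✓)  00010(✓)  00110(✓)  01000(✓)  01001(✓)  01010(✓)  01101(✓)  01110(✓)  01111(✓)  10000(✓)  10001(✓)  10110(✓)  11000(✓)  11001(✓)  11010(✓)  11011(✓)  11111(✓)
size-2^1 implicants → -0000(✓)  -0001(✓)  -0110  -1000(✓)  -1001(✓)  -1010(✓)  -1111  0-000(✓)  0-001(✓)  0-010(✓)  0-110(✓)  00-10(✓)  000-0(✓)  0000-(✓)  01-01  01-10(✓)  010-0(✓)  0100-(✓)  011-1  0111-  1-000(✓)  1-001(✓)  1000-(✓)  11-11  110-0(✓)  110-1(✓)  1100-(✓)  1101-(✓)
size-2^2 implicants → --000(✓)  --001(✓)  -000-(✓)  -10-0  -100-(✓)  0--10  0-0-0  0-00-(✓)  1-00-(✓)  110--
size-2^3 implicants → --00-
Unchecked terms (primes): --00-, -0110, -10-0, -1111, 0--10, 0-0-0, 01-01, 011-1, 0111-, 11-11, 110--
Minterm coverage:
  m0 ⊆ --00-,0-0-0
  m1 ⊆ --00- [E]
  m2 ⊆ 0--10,0-0-0
  m8 ⊆ --00-,-10-0,0-0-0
  m9 ⊆ --00-,01-01
  m10 ⊆ -10-0,0--10,0-0-0
  m13 ⊆ 01-01,011-1
  m14 ⊆ 0--10,0111-
  m16 ⊆ --00- [E]
  m17 ⊆ --00- [E]
  m22 ⊆ -0110 [E]
  m25 ⊆ --00-,110--
  m26 ⊆ -10-0,110--
  m27 ⊆ 11-11,110--
E = {--00-, -0110}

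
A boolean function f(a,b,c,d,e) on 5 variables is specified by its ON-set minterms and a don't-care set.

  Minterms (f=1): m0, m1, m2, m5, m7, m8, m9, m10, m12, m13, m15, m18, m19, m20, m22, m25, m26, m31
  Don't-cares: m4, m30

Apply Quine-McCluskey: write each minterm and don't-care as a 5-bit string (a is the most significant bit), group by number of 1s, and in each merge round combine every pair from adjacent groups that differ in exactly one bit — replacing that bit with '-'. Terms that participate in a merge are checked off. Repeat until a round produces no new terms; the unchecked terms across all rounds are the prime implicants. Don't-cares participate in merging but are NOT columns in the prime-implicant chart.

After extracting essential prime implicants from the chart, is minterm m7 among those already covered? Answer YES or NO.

Round 0: 00000✓ 00001✓ 00010✓ 00100✓ 00101✓ 00111✓ 01000✓ 01001✓ 01010✓ 01100✓ 01101✓ 01111✓ 10010✓ 10011✓ 10100✓ 10110✓ 11001✓ 11010✓ 11110✓ 11111✓
Round 1: -0010✓ -0100 -1001 -1010✓ -1111 0-000✓ 0-001✓ 0-010✓ 0-100✓ 0-101✓ 0-111✓ 00-00✓ 00-01✓ 000-0✓ 0000-✓ 001-1✓ 0010-✓ 01-00✓ 01-01✓ 010-0✓ 0100-✓ 011-1✓ 0110-✓ 1-010✓ 1-110✓ 10-10✓ 1001- 101-0 11-10✓ 1111-
Round 2: --010 0--00✓ 0--01✓ 0-0-0 0-00-✓ 0-1-1 0-10-✓ 00-0-✓ 01-0-✓ 1--10
Round 3: 0--0-
PIs = {--010, -0100, -1001, -1111, 0--0-, 0-0-0, 0-1-1, 1--10, 1001-, 101-0, 1111-}
Coverage chart:
  m0: 0--0-,0-0-0
  m1: 0--0- ←essential
  m2: --010,0-0-0
  m5: 0--0-,0-1-1
  m7: 0-1-1 ←essential
  m8: 0--0-,0-0-0
  m9: -1001,0--0-
  m10: --010,0-0-0
  m12: 0--0- ←essential
  m13: 0--0-,0-1-1
  m15: -1111,0-1-1
  m18: --010,1--10,1001-
  m19: 1001- ←essential
  m20: -0100,101-0
  m22: 1--10,101-0
  m25: -1001 ←essential
  m26: --010,1--10
  m31: -1111,1111-
Essential: -1001, 0--0-, 0-1-1, 1001-

YES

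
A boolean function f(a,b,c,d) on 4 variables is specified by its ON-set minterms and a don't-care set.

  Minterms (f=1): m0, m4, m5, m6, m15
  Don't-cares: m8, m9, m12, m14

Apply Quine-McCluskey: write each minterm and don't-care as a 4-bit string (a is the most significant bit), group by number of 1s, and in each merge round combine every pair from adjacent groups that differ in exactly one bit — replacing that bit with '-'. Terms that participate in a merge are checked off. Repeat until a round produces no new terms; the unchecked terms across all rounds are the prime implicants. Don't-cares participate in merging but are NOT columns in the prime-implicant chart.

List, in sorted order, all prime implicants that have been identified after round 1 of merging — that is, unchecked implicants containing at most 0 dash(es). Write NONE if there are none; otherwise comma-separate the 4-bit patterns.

NONE

Round 0: 0000✓ 0100✓ 0101✓ 0110✓ 1000✓ 1001✓ 1100✓ 1110✓ 1111✓
Round 1: -000✓ -100✓ -110✓ 0-00✓ 01-0✓ 010- 1-00✓ 100- 11-0✓ 111-
Round 2: --00 -1-0
PIs = {--00, -1-0, 010-, 100-, 111-}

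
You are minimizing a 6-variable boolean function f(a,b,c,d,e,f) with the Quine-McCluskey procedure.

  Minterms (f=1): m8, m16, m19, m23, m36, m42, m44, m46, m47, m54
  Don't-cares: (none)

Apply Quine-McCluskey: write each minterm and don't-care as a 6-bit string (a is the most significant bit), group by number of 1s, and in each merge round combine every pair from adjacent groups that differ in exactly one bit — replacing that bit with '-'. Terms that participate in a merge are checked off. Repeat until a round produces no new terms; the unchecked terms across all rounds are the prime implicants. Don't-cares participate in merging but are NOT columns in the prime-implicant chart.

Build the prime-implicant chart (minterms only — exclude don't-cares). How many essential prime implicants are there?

7

[col 0] 001000, 010000, 010011*, 010111*, 100100*, 101010*, 101100*, 101110*, 101111*, 110110
[col 1] 010-11, 10-100, 101-10, 1011-0, 10111-
Prime implicants: 001000, 010-11, 010000, 10-100, 101-10, 1011-0, 10111-, 110110
PI chart (minterm → PIs covering it):
  8 | 001000  (sole → essential)
  16 | 010000  (sole → essential)
  19 | 010-11  (sole → essential)
  23 | 010-11  (sole → essential)
  36 | 10-100  (sole → essential)
  42 | 101-10  (sole → essential)
  44 | 10-100,1011-0
  46 | 101-10,1011-0,10111-
  47 | 10111-  (sole → essential)
  54 | 110110  (sole → essential)
Essential prime implicants: 001000, 010-11, 010000, 10-100, 101-10, 10111-, 110110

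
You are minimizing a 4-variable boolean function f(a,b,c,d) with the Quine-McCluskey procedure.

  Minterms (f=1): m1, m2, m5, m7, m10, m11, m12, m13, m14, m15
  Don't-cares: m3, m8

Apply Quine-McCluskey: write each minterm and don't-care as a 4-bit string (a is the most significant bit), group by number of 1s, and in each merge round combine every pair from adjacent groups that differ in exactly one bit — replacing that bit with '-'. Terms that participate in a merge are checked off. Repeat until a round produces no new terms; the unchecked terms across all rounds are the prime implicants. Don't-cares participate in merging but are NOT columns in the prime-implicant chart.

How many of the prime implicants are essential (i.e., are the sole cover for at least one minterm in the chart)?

2

size-2^0 implicants → 0001(✓)  0010(✓)  0011(✓)  0101(✓)  0111(✓)  1000(✓)  1010(✓)  1011(✓)  1100(✓)  1101(✓)  1110(✓)  1111(✓)
size-2^1 implicants → -010(✓)  -011(✓)  -101(✓)  -111(✓)  0-01(✓)  0-11(✓)  00-1(✓)  001-(✓)  01-1(✓)  1-00(✓)  1-10(✓)  1-11(✓)  10-0(✓)  101-(✓)  11-0(✓)  11-1(✓)  110-(✓)  111-(✓)
size-2^2 implicants → --11  -01-  -1-1  0--1  1--0  1-1-  11--
Unchecked terms (primes): --11, -01-, -1-1, 0--1, 1--0, 1-1-, 11--
Minterm coverage:
  m1 ⊆ 0--1 [E]
  m2 ⊆ -01- [E]
  m5 ⊆ -1-1,0--1
  m7 ⊆ --11,-1-1,0--1
  m10 ⊆ -01-,1--0,1-1-
  m11 ⊆ --11,-01-,1-1-
  m12 ⊆ 1--0,11--
  m13 ⊆ -1-1,11--
  m14 ⊆ 1--0,1-1-,11--
  m15 ⊆ --11,-1-1,1-1-,11--
E = {-01-, 0--1}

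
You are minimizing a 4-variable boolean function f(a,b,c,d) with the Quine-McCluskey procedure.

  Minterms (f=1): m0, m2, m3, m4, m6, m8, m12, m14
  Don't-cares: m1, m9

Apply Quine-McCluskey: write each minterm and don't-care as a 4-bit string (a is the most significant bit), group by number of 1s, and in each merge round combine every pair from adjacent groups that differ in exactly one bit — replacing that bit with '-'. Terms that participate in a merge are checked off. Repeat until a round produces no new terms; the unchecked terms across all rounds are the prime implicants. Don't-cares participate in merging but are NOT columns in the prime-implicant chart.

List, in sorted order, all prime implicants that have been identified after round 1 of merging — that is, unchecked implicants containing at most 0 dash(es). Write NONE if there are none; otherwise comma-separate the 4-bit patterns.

size-2^0 implicants → 0000(✓)  0001(✓)  0010(✓)  0011(✓)  0100(✓)  0110(✓)  1000(✓)  1001(✓)  1100(✓)  1110(✓)
size-2^1 implicants → -000(✓)  -001(✓)  -100(✓)  -110(✓)  0-00(✓)  0-10(✓)  00-0(✓)  00-1(✓)  000-(✓)  001-(✓)  01-0(✓)  1-00(✓)  100-(✓)  11-0(✓)
size-2^2 implicants → --00  -00-  -1-0  0--0  00--
Unchecked terms (primes): --00, -00-, -1-0, 0--0, 00--

NONE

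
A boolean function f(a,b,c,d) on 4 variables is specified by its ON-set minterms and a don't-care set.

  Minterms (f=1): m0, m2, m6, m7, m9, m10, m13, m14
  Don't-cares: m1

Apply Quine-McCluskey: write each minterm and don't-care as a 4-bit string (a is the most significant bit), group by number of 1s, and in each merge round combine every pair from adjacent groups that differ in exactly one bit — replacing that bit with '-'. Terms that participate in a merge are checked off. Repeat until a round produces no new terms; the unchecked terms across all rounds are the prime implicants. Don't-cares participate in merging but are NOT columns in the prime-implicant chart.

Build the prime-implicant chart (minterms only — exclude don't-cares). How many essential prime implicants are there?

3

[col 0] 0000*, 0001*, 0010*, 0110*, 0111*, 1001*, 1010*, 1101*, 1110*
[col 1] -001, -010*, -110*, 0-10*, 00-0, 000-, 011-, 1-01, 1-10*
[col 2] --10
Prime implicants: --10, -001, 00-0, 000-, 011-, 1-01
PI chart (minterm → PIs covering it):
  0 | 00-0,000-
  2 | --10,00-0
  6 | --10,011-
  7 | 011-  (sole → essential)
  9 | -001,1-01
  10 | --10  (sole → essential)
  13 | 1-01  (sole → essential)
  14 | --10  (sole → essential)
Essential prime implicants: --10, 011-, 1-01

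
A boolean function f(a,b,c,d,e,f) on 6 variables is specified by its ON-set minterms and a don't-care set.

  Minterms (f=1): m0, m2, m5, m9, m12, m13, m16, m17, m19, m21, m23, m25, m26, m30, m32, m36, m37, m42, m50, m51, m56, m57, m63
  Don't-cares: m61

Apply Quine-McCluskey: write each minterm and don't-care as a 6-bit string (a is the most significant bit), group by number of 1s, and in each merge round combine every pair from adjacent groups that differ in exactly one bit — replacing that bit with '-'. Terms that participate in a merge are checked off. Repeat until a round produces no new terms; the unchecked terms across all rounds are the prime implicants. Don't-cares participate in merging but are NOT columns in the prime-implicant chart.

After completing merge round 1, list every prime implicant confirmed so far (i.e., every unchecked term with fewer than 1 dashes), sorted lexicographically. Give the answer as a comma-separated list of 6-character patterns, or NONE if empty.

size-2^0 implicants → 000000(✓)  000010(✓)  000101(✓)  001001(✓)  001100(✓)  001101(✓)  010000(✓)  010001(✓)  010011(✓)  010101(✓)  010111(✓)  011001(✓)  011010(✓)  011110(✓)  100000(✓)  100100(✓)  100101(✓)  101010  110010(✓)  110011(✓)  111000(✓)  111001(✓)  111101(✓)  111111(✓)
size-2^1 implicants → -00000  -00101  -10011  -11001  0-0000  0-0101  0-1001  00-101  0000-0  001-01  00110-  01-001  010-01(✓)  010-11(✓)  0100-1(✓)  01000-  0101-1(✓)  011-10  100-00  10010-  11001-  111-01  11100-  1111-1
size-2^2 implicants → 010--1
Unchecked terms (primes): -00000, -00101, -10011, -11001, 0-0000, 0-0101, 0-1001, 00-101, 0000-0, 001-01, 00110-, 01-001, 010--1, 01000-, 011-10, 100-00, 10010-, 101010, 11001-, 111-01, 11100-, 1111-1

101010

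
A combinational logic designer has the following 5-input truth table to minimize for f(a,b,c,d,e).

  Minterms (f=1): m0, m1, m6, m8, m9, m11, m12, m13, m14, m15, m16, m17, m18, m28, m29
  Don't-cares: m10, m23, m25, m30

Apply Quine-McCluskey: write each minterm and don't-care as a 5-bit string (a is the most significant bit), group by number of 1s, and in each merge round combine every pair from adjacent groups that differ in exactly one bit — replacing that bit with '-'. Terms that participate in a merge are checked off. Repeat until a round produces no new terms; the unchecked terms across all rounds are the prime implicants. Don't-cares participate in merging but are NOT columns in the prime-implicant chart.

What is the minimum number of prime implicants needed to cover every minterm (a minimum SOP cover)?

5

[col 0] 00000*, 00001*, 00110*, 01000*, 01001*, 01010*, 01011*, 01100*, 01101*, 01110*, 01111*, 10000*, 10001*, 10010*, 10111, 11001*, 11100*, 11101*, 11110*
[col 1] -0000*, -0001*, -1001*, -1100*, -1101*, -1110*, 0-000*, 0-001*, 0-110, 0000-*, 01-00*, 01-01*, 01-10*, 01-11*, 010-0*, 010-1*, 0100-*, 0101-*, 011-0*, 011-1*, 0110-*, 0111-*, 1-001*, 100-0, 1000-*, 11-01*, 111-0*, 1110-*
[col 2] --001, -000-, -1-01, -11-0, -110-, 0-00-, 01--0*, 01--1*, 01-0-*, 01-1-*, 010--*, 011--*
[col 3] 01---
Prime implicants: --001, -000-, -1-01, -11-0, -110-, 0-00-, 0-110, 01---, 100-0, 10111
PI chart (minterm → PIs covering it):
  0 | -000-,0-00-
  1 | --001,-000-,0-00-
  6 | 0-110  (sole → essential)
  8 | 0-00-,01---
  9 | --001,-1-01,0-00-,01---
  11 | 01---  (sole → essential)
  12 | -11-0,-110-,01---
  13 | -1-01,-110-,01---
  14 | -11-0,0-110,01---
  15 | 01---  (sole → essential)
  16 | -000-,100-0
  17 | --001,-000-
  18 | 100-0  (sole → essential)
  28 | -11-0,-110-
  29 | -1-01,-110-
Essential prime implicants: 0-110, 01---, 100-0
Petrick residual → -000-, -110-
Minimum SOP uses 5 PIs: b'c'd' + bcd' + a'cde' + a'b + ab'c'e'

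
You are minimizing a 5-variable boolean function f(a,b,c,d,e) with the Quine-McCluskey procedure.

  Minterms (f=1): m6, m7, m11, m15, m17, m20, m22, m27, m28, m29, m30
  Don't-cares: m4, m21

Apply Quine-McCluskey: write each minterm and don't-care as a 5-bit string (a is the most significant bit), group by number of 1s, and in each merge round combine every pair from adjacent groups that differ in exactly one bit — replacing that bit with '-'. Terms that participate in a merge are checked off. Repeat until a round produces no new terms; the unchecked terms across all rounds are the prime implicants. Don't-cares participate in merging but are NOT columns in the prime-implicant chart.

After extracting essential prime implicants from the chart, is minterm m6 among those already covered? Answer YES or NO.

size-2^0 implicants → 00100(✓)  00110(✓)  00111(✓)  01011(✓)  01111(✓)  10001(✓)  10100(✓)  10101(✓)  10110(✓)  11011(✓)  11100(✓)  11101(✓)  11110(✓)
size-2^1 implicants → -0100(✓)  -0110(✓)  -1011  0-111  001-0(✓)  0011-  01-11  1-100(✓)  1-101(✓)  1-110(✓)  10-01  101-0(✓)  1010-(✓)  111-0(✓)  1110-(✓)
size-2^2 implicants → -01-0  1-1-0  1-10-
Unchecked terms (primes): -01-0, -1011, 0-111, 0011-, 01-11, 1-1-0, 1-10-, 10-01
Minterm coverage:
  m6 ⊆ -01-0,0011-
  m7 ⊆ 0-111,0011-
  m11 ⊆ -1011,01-11
  m15 ⊆ 0-111,01-11
  m17 ⊆ 10-01 [E]
  m20 ⊆ -01-0,1-1-0,1-10-
  m22 ⊆ -01-0,1-1-0
  m27 ⊆ -1011 [E]
  m28 ⊆ 1-1-0,1-10-
  m29 ⊆ 1-10- [E]
  m30 ⊆ 1-1-0 [E]
E = {-1011, 1-1-0, 1-10-, 10-01}

NO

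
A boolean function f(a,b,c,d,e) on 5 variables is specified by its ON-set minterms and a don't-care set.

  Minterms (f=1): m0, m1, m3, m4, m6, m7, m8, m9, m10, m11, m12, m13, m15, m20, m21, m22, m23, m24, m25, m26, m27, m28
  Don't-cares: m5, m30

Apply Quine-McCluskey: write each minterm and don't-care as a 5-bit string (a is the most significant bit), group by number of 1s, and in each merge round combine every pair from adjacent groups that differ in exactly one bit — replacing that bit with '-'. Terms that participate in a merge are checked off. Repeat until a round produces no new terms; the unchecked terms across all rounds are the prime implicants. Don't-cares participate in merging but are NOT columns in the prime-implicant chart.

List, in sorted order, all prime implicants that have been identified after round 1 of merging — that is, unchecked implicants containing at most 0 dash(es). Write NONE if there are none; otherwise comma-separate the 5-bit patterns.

size-2^0 implicants → 00000(✓)  00001(✓)  00011(✓)  00100(✓)  00101(✓)  00110(✓)  00111(✓)  01000(✓)  01001(✓)  01010(✓)  01011(✓)  01100(✓)  01101(✓)  01111(✓)  10100(✓)  10101(✓)  10110(✓)  10111(✓)  11000(✓)  11001(✓)  11010(✓)  11011(✓)  11100(✓)  11110(✓)
size-2^1 implicants → -0100(✓)  -0101(✓)  -0110(✓)  -0111(✓)  -1000(✓)  -1001(✓)  -1010(✓)  -1011(✓)  -1100(✓)  0-000(✓)  0-001(✓)  0-011(✓)  0-100(✓)  0-101(✓)  0-111(✓)  00-00(✓)  00-01(✓)  00-11(✓)  000-1(✓)  0000-(✓)  001-0(✓)  001-1(✓)  0010-(✓)  0011-(✓)  01-00(✓)  01-01(✓)  01-11(✓)  010-0(✓)  010-1(✓)  0100-(✓)  0101-(✓)  011-1(✓)  0110-(✓)  1-100(✓)  1-110(✓)  101-0(✓)  101-1(✓)  1010-(✓)  1011-(✓)  11-00(✓)  11-10(✓)  110-0(✓)  110-1(✓)  1100-(✓)  1101-(✓)  111-0(✓)
size-2^2 implicants → --100  -01-0(✓)  -01-1(✓)  -010-(✓)  -011-(✓)  -1-00  -10-0(✓)  -10-1(✓)  -100-(✓)  -101-(✓)  0--00(✓)  0--01(✓)  0--11(✓)  0-0-1(✓)  0-00-(✓)  0-1-1(✓)  0-10-(✓)  00--1(✓)  00-0-(✓)  001--(✓)  01--1(✓)  01-0-(✓)  010--(✓)  1-1-0  101--(✓)  11--0  110--(✓)
size-2^3 implicants → -01--  -10--  0---1  0--0-
Unchecked terms (primes): --100, -01--, -1-00, -10--, 0---1, 0--0-, 1-1-0, 11--0

NONE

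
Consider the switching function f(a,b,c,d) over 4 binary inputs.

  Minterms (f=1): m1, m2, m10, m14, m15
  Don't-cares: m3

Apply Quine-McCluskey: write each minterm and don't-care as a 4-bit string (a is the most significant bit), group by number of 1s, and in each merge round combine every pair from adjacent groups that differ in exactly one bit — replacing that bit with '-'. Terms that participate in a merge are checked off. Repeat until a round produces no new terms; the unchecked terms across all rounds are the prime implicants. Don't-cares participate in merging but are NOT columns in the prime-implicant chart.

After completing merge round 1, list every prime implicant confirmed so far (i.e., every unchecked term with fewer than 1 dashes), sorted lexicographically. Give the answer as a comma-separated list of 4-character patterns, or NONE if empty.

size-2^0 implicants → 0001(✓)  0010(✓)  0011(✓)  1010(✓)  1110(✓)  1111(✓)
size-2^1 implicants → -010  00-1  001-  1-10  111-
Unchecked terms (primes): -010, 00-1, 001-, 1-10, 111-

NONE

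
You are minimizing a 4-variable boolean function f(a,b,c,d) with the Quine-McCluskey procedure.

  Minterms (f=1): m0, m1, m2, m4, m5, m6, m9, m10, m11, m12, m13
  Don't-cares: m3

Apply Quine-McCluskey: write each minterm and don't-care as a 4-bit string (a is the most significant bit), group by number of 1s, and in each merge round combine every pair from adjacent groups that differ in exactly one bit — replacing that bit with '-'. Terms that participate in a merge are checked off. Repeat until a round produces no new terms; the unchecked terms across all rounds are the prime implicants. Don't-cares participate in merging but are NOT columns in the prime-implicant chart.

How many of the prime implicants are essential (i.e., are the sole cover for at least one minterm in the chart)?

3

Round 0: 0000✓ 0001✓ 0010✓ 0011✓ 0100✓ 0101✓ 0110✓ 1001✓ 1010✓ 1011✓ 1100✓ 1101✓
Round 1: -001✓ -010✓ -011✓ -100✓ -101✓ 0-00✓ 0-01✓ 0-10✓ 00-0✓ 00-1✓ 000-✓ 001-✓ 01-0✓ 010-✓ 1-01✓ 10-1✓ 101-✓ 110-✓
Round 2: --01 -0-1 -01- -10- 0--0 0-0- 00--
PIs = {--01, -0-1, -01-, -10-, 0--0, 0-0-, 00--}
Coverage chart:
  m0: 0--0,0-0-,00--
  m1: --01,-0-1,0-0-,00--
  m2: -01-,0--0,00--
  m4: -10-,0--0,0-0-
  m5: --01,-10-,0-0-
  m6: 0--0 ←essential
  m9: --01,-0-1
  m10: -01- ←essential
  m11: -0-1,-01-
  m12: -10- ←essential
  m13: --01,-10-
Essential: -01-, -10-, 0--0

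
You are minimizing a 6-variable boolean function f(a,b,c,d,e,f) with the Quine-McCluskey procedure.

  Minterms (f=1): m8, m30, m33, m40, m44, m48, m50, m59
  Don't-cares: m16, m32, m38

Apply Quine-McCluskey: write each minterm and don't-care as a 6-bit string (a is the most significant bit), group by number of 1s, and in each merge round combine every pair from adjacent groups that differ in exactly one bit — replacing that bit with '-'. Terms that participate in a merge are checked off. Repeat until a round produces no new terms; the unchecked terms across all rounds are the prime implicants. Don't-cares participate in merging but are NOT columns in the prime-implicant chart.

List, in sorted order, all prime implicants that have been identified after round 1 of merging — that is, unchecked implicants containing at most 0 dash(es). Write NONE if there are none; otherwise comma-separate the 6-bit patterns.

011110, 100110, 111011

size-2^0 implicants → 001000(✓)  010000(✓)  011110  100000(✓)  100001(✓)  100110  101000(✓)  101100(✓)  110000(✓)  110010(✓)  111011
size-2^1 implicants → -01000  -10000  1-0000  10-000  10000-  101-00  1100-0
Unchecked terms (primes): -01000, -10000, 011110, 1-0000, 10-000, 10000-, 100110, 101-00, 1100-0, 111011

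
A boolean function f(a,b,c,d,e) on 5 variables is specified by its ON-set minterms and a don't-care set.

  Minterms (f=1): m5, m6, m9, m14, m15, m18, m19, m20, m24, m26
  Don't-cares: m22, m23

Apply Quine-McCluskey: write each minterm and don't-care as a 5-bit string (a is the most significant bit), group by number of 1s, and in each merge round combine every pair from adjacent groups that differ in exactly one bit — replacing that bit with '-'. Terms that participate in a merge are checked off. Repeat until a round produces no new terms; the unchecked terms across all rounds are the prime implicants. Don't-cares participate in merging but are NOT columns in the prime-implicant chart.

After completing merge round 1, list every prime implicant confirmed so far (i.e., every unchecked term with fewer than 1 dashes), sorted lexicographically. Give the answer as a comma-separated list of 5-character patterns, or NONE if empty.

00101, 01001

Round 0: 00101 00110✓ 01001 01110✓ 01111✓ 10010✓ 10011✓ 10100✓ 10110✓ 10111✓ 11000✓ 11010✓
Round 1: -0110 0-110 0111- 1-010 10-10✓ 10-11✓ 1001-✓ 101-0 1011-✓ 110-0
Round 2: 10-1-
PIs = {-0110, 0-110, 00101, 01001, 0111-, 1-010, 10-1-, 101-0, 110-0}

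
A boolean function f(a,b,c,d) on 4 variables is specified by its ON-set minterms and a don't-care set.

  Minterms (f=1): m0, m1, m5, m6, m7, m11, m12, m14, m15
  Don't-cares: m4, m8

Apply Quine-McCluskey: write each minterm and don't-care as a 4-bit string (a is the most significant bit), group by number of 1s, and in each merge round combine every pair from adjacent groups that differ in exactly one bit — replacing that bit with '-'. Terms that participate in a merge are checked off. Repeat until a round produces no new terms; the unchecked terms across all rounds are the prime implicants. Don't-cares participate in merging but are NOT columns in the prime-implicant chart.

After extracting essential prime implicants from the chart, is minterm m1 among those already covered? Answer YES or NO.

[col 0] 0000*, 0001*, 0100*, 0101*, 0110*, 0111*, 1000*, 1011*, 1100*, 1110*, 1111*
[col 1] -000*, -100*, -110*, -111*, 0-00*, 0-01*, 000-*, 01-0*, 01-1*, 010-*, 011-*, 1-00*, 1-11, 11-0*, 111-*
[col 2] --00, -1-0, -11-, 0-0-, 01--
Prime implicants: --00, -1-0, -11-, 0-0-, 01--, 1-11
PI chart (minterm → PIs covering it):
  0 | --00,0-0-
  1 | 0-0-  (sole → essential)
  5 | 0-0-,01--
  6 | -1-0,-11-,01--
  7 | -11-,01--
  11 | 1-11  (sole → essential)
  12 | --00,-1-0
  14 | -1-0,-11-
  15 | -11-,1-11
Essential prime implicants: 0-0-, 1-11

YES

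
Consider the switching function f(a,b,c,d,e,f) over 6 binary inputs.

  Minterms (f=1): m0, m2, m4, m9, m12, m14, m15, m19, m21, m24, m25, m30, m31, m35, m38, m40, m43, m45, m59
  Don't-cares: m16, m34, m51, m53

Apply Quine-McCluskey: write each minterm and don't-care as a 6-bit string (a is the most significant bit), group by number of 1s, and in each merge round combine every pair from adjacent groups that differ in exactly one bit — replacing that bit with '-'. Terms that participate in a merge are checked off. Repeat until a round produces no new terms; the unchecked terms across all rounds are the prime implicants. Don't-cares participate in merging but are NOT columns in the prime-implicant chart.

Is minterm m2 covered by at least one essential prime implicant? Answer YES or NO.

NO

Round 0: 000000✓ 000010✓ 000100✓ 001001✓ 001100✓ 001110✓ 001111✓ 010000✓ 010011✓ 010101✓ 011000✓ 011001✓ 011110✓ 011111✓ 100010✓ 100011✓ 100110✓ 101000 101011✓ 101101 110011✓ 110101✓ 111011✓
Round 1: -00010 -10011 -10101 0-0000 0-1001 0-1110✓ 0-1111✓ 00-100 000-00 0000-0 0011-0 00111-✓ 01-000 01100- 01111-✓ 1-0011✓ 1-1011✓ 10-011✓ 100-10 10001- 11-011✓
Round 2: 0-111- 1--011
PIs = {-00010, -10011, -10101, 0-0000, 0-1001, 0-111-, 00-100, 000-00, 0000-0, 0011-0, 01-000, 01100-, 1--011, 100-10, 10001-, 101000, 101101}
Coverage chart:
  m0: 0-0000,000-00,0000-0
  m2: -00010,0000-0
  m4: 00-100,000-00
  m9: 0-1001 ←essential
  m12: 00-100,0011-0
  m14: 0-111-,0011-0
  m15: 0-111- ←essential
  m19: -10011 ←essential
  m21: -10101 ←essential
  m24: 01-000,01100-
  m25: 0-1001,01100-
  m30: 0-111- ←essential
  m31: 0-111- ←essential
  m35: 1--011,10001-
  m38: 100-10 ←essential
  m40: 101000 ←essential
  m43: 1--011 ←essential
  m45: 101101 ←essential
  m59: 1--011 ←essential
Essential: -10011, -10101, 0-1001, 0-111-, 1--011, 100-10, 101000, 101101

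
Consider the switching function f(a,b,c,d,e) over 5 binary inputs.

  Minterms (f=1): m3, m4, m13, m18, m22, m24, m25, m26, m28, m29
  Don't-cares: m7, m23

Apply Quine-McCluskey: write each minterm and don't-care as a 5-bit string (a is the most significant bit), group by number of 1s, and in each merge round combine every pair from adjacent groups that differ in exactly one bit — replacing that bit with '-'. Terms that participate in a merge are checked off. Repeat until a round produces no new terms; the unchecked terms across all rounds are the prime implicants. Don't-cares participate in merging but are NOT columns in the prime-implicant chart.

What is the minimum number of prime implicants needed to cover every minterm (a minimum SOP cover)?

[col 0] 00011*, 00100, 00111*, 01101*, 10010*, 10110*, 10111*, 11000*, 11001*, 11010*, 11100*, 11101*
[col 1] -0111, -1101, 00-11, 1-010, 10-10, 1011-, 11-00*, 11-01*, 110-0, 1100-*, 1110-*
[col 2] 11-0-
Prime implicants: -0111, -1101, 00-11, 00100, 1-010, 10-10, 1011-, 11-0-, 110-0
PI chart (minterm → PIs covering it):
  3 | 00-11  (sole → essential)
  4 | 00100  (sole → essential)
  13 | -1101  (sole → essential)
  18 | 1-010,10-10
  22 | 10-10,1011-
  24 | 11-0-,110-0
  25 | 11-0-  (sole → essential)
  26 | 1-010,110-0
  28 | 11-0-  (sole → essential)
  29 | -1101,11-0-
Essential prime implicants: -1101, 00-11, 00100, 11-0-
Petrick residual → 1-010, 10-10
Minimum SOP uses 6 PIs: bcd'e + a'b'de + a'b'cd'e' + ac'de' + ab'de' + abd'

6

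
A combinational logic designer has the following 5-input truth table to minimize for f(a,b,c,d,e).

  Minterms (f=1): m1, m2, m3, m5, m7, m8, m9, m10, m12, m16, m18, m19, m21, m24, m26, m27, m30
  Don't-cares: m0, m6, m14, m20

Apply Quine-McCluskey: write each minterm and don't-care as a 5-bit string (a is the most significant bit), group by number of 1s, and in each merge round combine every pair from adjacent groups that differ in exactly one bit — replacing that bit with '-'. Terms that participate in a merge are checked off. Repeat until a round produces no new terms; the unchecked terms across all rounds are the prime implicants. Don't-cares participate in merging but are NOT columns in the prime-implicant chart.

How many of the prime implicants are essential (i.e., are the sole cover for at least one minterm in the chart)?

5

[col 0] 00000*, 00001*, 00010*, 00011*, 00101*, 00110*, 00111*, 01000*, 01001*, 01010*, 01100*, 01110*, 10000*, 10010*, 10011*, 10100*, 10101*, 11000*, 11010*, 11011*, 11110*
[col 1] -0000*, -0010*, -0011*, -0101, -1000*, -1010*, -1110*, 0-000*, 0-001*, 0-010*, 0-110*, 00-01*, 00-10*, 00-11*, 000-0*, 000-1*, 0000-*, 0001-*, 001-1*, 0011-*, 01-00*, 01-10*, 010-0*, 0100-*, 011-0*, 1-000*, 1-010*, 1-011*, 10-00, 100-0*, 1001-*, 1010-, 11-10*, 110-0*, 1101-*
[col 2] --000*, --010*, -00-0*, -001-, -1-10, -10-0*, 0--10, 0-0-0*, 0-00-, 00--1, 00-1-, 000--, 01--0, 1-0-0*, 1-01-
[col 3] --0-0
Prime implicants: --0-0, -001-, -0101, -1-10, 0--10, 0-00-, 00--1, 00-1-, 000--, 01--0, 1-01-, 10-00, 1010-
PI chart (minterm → PIs covering it):
  1 | 0-00-,00--1,000--
  2 | --0-0,-001-,0--10,00-1-,000--
  3 | -001-,00--1,00-1-,000--
  5 | -0101,00--1
  7 | 00--1,00-1-
  8 | --0-0,0-00-,01--0
  9 | 0-00-  (sole → essential)
  10 | --0-0,-1-10,0--10,01--0
  12 | 01--0  (sole → essential)
  16 | --0-0,10-00
  18 | --0-0,-001-,1-01-
  19 | -001-,1-01-
  21 | -0101,1010-
  24 | --0-0  (sole → essential)
  26 | --0-0,-1-10,1-01-
  27 | 1-01-  (sole → essential)
  30 | -1-10  (sole → essential)
Essential prime implicants: --0-0, -1-10, 0-00-, 01--0, 1-01-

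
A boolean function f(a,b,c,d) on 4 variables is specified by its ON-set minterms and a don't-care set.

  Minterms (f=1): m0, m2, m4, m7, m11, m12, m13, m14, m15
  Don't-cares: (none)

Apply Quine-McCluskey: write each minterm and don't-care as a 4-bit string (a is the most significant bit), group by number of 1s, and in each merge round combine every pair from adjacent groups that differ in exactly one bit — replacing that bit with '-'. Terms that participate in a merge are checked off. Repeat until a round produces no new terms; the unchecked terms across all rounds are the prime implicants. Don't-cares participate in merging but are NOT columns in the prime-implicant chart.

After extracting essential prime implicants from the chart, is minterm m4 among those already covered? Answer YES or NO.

[col 0] 0000*, 0010*, 0100*, 0111*, 1011*, 1100*, 1101*, 1110*, 1111*
[col 1] -100, -111, 0-00, 00-0, 1-11, 11-0*, 11-1*, 110-*, 111-*
[col 2] 11--
Prime implicants: -100, -111, 0-00, 00-0, 1-11, 11--
PI chart (minterm → PIs covering it):
  0 | 0-00,00-0
  2 | 00-0  (sole → essential)
  4 | -100,0-00
  7 | -111  (sole → essential)
  11 | 1-11  (sole → essential)
  12 | -100,11--
  13 | 11--  (sole → essential)
  14 | 11--  (sole → essential)
  15 | -111,1-11,11--
Essential prime implicants: -111, 00-0, 1-11, 11--

NO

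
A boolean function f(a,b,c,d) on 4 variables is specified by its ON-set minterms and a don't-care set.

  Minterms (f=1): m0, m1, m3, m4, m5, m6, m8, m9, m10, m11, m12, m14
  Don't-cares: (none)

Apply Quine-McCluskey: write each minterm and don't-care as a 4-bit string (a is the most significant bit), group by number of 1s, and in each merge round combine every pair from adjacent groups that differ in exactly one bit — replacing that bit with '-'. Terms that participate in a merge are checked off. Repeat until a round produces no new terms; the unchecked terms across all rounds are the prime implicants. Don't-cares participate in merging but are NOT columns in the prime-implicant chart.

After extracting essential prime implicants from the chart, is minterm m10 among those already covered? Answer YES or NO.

NO

[col 0] 0000*, 0001*, 0011*, 0100*, 0101*, 0110*, 1000*, 1001*, 1010*, 1011*, 1100*, 1110*
[col 1] -000*, -001*, -011*, -100*, -110*, 0-00*, 0-01*, 00-1*, 000-*, 01-0*, 010-*, 1-00*, 1-10*, 10-0*, 10-1*, 100-*, 101-*, 11-0*
[col 2] --00, -0-1, -00-, -1-0, 0-0-, 1--0, 10--
Prime implicants: --00, -0-1, -00-, -1-0, 0-0-, 1--0, 10--
PI chart (minterm → PIs covering it):
  0 | --00,-00-,0-0-
  1 | -0-1,-00-,0-0-
  3 | -0-1  (sole → essential)
  4 | --00,-1-0,0-0-
  5 | 0-0-  (sole → essential)
  6 | -1-0  (sole → essential)
  8 | --00,-00-,1--0,10--
  9 | -0-1,-00-,10--
  10 | 1--0,10--
  11 | -0-1,10--
  12 | --00,-1-0,1--0
  14 | -1-0,1--0
Essential prime implicants: -0-1, -1-0, 0-0-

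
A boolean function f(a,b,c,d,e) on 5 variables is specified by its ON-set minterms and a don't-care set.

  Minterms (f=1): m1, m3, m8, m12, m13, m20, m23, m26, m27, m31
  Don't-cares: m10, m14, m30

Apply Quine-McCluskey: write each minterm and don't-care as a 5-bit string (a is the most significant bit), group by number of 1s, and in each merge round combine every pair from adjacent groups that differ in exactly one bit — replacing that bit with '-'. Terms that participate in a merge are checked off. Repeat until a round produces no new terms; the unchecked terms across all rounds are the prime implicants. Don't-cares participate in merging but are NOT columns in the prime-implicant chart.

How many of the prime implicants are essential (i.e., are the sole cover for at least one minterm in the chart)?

6

Round 0: 00001✓ 00011✓ 01000✓ 01010✓ 01100✓ 01101✓ 01110✓ 10100 10111✓ 11010✓ 11011✓ 11110✓ 11111✓
Round 1: -1010✓ -1110✓ 000-1 01-00✓ 01-10✓ 010-0✓ 011-0✓ 0110- 1-111 11-10✓ 11-11✓ 1101-✓ 1111-✓
Round 2: -1-10 01--0 11-1-
PIs = {-1-10, 000-1, 01--0, 0110-, 1-111, 10100, 11-1-}
Coverage chart:
  m1: 000-1 ←essential
  m3: 000-1 ←essential
  m8: 01--0 ←essential
  m12: 01--0,0110-
  m13: 0110- ←essential
  m20: 10100 ←essential
  m23: 1-111 ←essential
  m26: -1-10,11-1-
  m27: 11-1- ←essential
  m31: 1-111,11-1-
Essential: 000-1, 01--0, 0110-, 1-111, 10100, 11-1-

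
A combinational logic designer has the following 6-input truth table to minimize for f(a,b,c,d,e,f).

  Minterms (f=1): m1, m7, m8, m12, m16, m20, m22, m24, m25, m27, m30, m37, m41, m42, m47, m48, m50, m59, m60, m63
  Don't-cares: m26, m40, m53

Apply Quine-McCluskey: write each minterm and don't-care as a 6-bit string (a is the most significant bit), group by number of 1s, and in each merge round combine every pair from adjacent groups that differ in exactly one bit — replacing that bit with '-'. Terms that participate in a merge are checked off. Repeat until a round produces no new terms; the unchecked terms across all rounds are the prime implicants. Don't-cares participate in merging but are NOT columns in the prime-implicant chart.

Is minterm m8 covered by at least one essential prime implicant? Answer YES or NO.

YES

size-2^0 implicants → 000001  000111  001000(✓)  001100(✓)  010000(✓)  010100(✓)  010110(✓)  011000(✓)  011001(✓)  011010(✓)  011011(✓)  011110(✓)  100101(✓)  101000(✓)  101001(✓)  101010(✓)  101111(✓)  110000(✓)  110010(✓)  110101(✓)  111011(✓)  111100  111111(✓)
size-2^1 implicants → -01000  -10000  -11011  0-1000  001-00  01-000  01-110  010-00  0101-0  011-10  0110-0(✓)  0110-1(✓)  01100-(✓)  01101-(✓)  1-0101  1-1111  1010-0  10100-  1100-0  111-11
size-2^2 implicants → 0110--
Unchecked terms (primes): -01000, -10000, -11011, 0-1000, 000001, 000111, 001-00, 01-000, 01-110, 010-00, 0101-0, 011-10, 0110--, 1-0101, 1-1111, 1010-0, 10100-, 1100-0, 111-11, 111100
Minterm coverage:
  m1 ⊆ 000001 [E]
  m7 ⊆ 000111 [E]
  m8 ⊆ -01000,0-1000,001-00
  m12 ⊆ 001-00 [E]
  m16 ⊆ -10000,01-000,010-00
  m20 ⊆ 010-00,0101-0
  m22 ⊆ 01-110,0101-0
  m24 ⊆ 0-1000,01-000,0110--
  m25 ⊆ 0110-- [E]
  m27 ⊆ -11011,0110--
  m30 ⊆ 01-110,011-10
  m37 ⊆ 1-0101 [E]
  m41 ⊆ 10100- [E]
  m42 ⊆ 1010-0 [E]
  m47 ⊆ 1-1111 [E]
  m48 ⊆ -10000,1100-0
  m50 ⊆ 1100-0 [E]
  m59 ⊆ -11011,111-11
  m60 ⊆ 111100 [E]
  m63 ⊆ 1-1111,111-11
E = {000001, 000111, 001-00, 0110--, 1-0101, 1-1111, 1010-0, 10100-, 1100-0, 111100}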